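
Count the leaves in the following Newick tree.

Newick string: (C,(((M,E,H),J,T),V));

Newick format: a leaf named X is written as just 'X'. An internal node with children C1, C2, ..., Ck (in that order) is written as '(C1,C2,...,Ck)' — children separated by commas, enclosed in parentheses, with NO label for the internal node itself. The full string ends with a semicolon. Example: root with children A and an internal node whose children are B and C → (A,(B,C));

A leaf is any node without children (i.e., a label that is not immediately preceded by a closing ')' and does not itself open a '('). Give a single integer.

Answer: 7

Derivation:
Newick: (C,(((M,E,H),J,T),V));
Scan left-to-right; a leaf is any maximal label run not followed by '(':
  pos 1: leaf 'C' → count = 1
  pos 6: leaf 'M' → count = 2
  pos 8: leaf 'E' → count = 3
  pos 10: leaf 'H' → count = 4
  pos 13: leaf 'J' → count = 5
  pos 15: leaf 'T' → count = 6
  pos 18: leaf 'V' → count = 7
Total leaves: 7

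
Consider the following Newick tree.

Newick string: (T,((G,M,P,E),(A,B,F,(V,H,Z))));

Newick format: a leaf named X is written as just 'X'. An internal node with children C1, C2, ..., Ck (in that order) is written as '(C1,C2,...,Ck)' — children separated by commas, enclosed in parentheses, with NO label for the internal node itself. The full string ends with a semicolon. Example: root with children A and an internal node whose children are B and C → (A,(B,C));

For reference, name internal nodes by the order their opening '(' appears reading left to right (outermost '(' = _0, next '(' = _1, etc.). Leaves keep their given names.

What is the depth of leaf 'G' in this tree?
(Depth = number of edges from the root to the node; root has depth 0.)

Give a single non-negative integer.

Answer: 3

Derivation:
Newick: (T,((G,M,P,E),(A,B,F,(V,H,Z))));
Naming internals by '(' encounter order: outermost '(' = _0, next = _1, ...
Query node: G
Path from root: _0 -> _1 -> _2 -> G
Depth of G: 3 (number of edges from root)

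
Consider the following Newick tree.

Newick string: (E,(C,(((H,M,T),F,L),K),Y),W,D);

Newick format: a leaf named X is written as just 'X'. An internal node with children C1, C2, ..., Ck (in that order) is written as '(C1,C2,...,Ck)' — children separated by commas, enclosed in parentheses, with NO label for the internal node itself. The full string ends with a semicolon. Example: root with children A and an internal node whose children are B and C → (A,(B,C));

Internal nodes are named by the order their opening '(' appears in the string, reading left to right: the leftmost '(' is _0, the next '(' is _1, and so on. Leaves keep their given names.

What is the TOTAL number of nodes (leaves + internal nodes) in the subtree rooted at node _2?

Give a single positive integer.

Answer: 9

Derivation:
Newick: (E,(C,(((H,M,T),F,L),K),Y),W,D);
Locate _2: it is the '(' at position 6 (the 3rd '(' reading left to right).
Query: subtree rooted at _2
_2: subtree_size = 1 + 8
  _3: subtree_size = 1 + 6
    _4: subtree_size = 1 + 3
      H: subtree_size = 1 + 0
      M: subtree_size = 1 + 0
      T: subtree_size = 1 + 0
    F: subtree_size = 1 + 0
    L: subtree_size = 1 + 0
  K: subtree_size = 1 + 0
Total subtree size of _2: 9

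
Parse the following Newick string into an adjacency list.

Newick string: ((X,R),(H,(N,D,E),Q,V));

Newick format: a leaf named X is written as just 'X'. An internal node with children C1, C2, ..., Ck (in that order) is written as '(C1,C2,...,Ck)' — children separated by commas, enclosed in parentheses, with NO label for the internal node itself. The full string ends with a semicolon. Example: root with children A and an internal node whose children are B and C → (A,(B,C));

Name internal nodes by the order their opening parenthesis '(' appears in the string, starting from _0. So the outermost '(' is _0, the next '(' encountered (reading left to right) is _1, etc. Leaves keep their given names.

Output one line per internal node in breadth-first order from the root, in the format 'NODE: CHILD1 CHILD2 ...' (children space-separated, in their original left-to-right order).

Input: ((X,R),(H,(N,D,E),Q,V));
Scanning left-to-right, naming '(' by encounter order:
  pos 0: '(' -> open internal node _0 (depth 1)
  pos 1: '(' -> open internal node _1 (depth 2)
  pos 5: ')' -> close internal node _1 (now at depth 1)
  pos 7: '(' -> open internal node _2 (depth 2)
  pos 10: '(' -> open internal node _3 (depth 3)
  pos 16: ')' -> close internal node _3 (now at depth 2)
  pos 21: ')' -> close internal node _2 (now at depth 1)
  pos 22: ')' -> close internal node _0 (now at depth 0)
Total internal nodes: 4
BFS adjacency from root:
  _0: _1 _2
  _1: X R
  _2: H _3 Q V
  _3: N D E

Answer: _0: _1 _2
_1: X R
_2: H _3 Q V
_3: N D E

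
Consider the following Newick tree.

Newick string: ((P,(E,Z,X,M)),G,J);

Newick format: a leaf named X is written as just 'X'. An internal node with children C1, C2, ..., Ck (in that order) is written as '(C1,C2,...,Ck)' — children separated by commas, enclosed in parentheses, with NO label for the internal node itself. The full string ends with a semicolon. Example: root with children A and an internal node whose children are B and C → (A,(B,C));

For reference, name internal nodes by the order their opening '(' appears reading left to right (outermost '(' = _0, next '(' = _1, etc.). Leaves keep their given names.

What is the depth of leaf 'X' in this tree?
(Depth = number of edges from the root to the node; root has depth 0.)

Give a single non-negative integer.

Newick: ((P,(E,Z,X,M)),G,J);
Naming internals by '(' encounter order: outermost '(' = _0, next = _1, ...
Query node: X
Path from root: _0 -> _1 -> _2 -> X
Depth of X: 3 (number of edges from root)

Answer: 3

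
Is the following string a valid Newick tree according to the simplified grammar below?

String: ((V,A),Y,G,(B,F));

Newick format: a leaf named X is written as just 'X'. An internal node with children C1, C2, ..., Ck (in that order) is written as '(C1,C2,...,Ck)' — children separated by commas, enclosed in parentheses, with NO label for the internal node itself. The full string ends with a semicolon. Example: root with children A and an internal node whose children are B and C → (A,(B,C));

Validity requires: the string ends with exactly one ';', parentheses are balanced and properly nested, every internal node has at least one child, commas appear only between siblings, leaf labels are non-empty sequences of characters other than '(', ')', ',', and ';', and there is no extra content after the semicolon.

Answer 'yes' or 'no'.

Input: ((V,A),Y,G,(B,F));
Paren balance: 3 '(' vs 3 ')' OK
Ends with single ';': True
Full parse: OK
Valid: True

Answer: yes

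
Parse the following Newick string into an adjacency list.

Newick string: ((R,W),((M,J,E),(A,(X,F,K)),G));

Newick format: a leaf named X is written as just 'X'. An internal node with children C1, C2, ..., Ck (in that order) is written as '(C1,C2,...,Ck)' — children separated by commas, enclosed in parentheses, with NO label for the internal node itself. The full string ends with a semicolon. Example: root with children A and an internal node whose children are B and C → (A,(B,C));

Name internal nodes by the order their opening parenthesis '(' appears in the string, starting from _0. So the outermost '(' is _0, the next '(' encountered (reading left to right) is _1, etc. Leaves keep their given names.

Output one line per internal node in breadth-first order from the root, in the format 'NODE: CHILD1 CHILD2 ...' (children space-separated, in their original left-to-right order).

Input: ((R,W),((M,J,E),(A,(X,F,K)),G));
Scanning left-to-right, naming '(' by encounter order:
  pos 0: '(' -> open internal node _0 (depth 1)
  pos 1: '(' -> open internal node _1 (depth 2)
  pos 5: ')' -> close internal node _1 (now at depth 1)
  pos 7: '(' -> open internal node _2 (depth 2)
  pos 8: '(' -> open internal node _3 (depth 3)
  pos 14: ')' -> close internal node _3 (now at depth 2)
  pos 16: '(' -> open internal node _4 (depth 3)
  pos 19: '(' -> open internal node _5 (depth 4)
  pos 25: ')' -> close internal node _5 (now at depth 3)
  pos 26: ')' -> close internal node _4 (now at depth 2)
  pos 29: ')' -> close internal node _2 (now at depth 1)
  pos 30: ')' -> close internal node _0 (now at depth 0)
Total internal nodes: 6
BFS adjacency from root:
  _0: _1 _2
  _1: R W
  _2: _3 _4 G
  _3: M J E
  _4: A _5
  _5: X F K

Answer: _0: _1 _2
_1: R W
_2: _3 _4 G
_3: M J E
_4: A _5
_5: X F K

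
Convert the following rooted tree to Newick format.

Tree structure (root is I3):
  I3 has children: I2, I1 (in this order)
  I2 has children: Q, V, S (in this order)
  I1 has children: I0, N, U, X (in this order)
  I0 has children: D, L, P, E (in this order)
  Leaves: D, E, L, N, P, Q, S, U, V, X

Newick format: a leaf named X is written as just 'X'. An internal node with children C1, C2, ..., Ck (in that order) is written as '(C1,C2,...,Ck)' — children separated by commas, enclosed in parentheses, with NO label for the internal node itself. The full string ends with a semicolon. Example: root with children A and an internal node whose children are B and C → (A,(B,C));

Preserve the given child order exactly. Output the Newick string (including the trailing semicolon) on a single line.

Answer: ((Q,V,S),((D,L,P,E),N,U,X));

Derivation:
internal I3 with children ['I2', 'I1']
  internal I2 with children ['Q', 'V', 'S']
    leaf 'Q' → 'Q'
    leaf 'V' → 'V'
    leaf 'S' → 'S'
  → '(Q,V,S)'
  internal I1 with children ['I0', 'N', 'U', 'X']
    internal I0 with children ['D', 'L', 'P', 'E']
      leaf 'D' → 'D'
      leaf 'L' → 'L'
      leaf 'P' → 'P'
      leaf 'E' → 'E'
    → '(D,L,P,E)'
    leaf 'N' → 'N'
    leaf 'U' → 'U'
    leaf 'X' → 'X'
  → '((D,L,P,E),N,U,X)'
→ '((Q,V,S),((D,L,P,E),N,U,X))'
Final: ((Q,V,S),((D,L,P,E),N,U,X));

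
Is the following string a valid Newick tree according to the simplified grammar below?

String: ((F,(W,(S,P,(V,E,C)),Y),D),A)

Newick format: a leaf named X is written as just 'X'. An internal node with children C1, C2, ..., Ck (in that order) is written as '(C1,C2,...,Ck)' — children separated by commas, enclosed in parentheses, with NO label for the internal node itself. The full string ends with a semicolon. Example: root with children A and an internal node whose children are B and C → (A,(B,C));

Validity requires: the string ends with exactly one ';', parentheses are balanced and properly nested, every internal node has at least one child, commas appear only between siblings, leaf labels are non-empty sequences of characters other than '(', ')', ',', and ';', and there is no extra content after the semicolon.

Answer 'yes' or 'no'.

Answer: no

Derivation:
Input: ((F,(W,(S,P,(V,E,C)),Y),D),A)
Paren balance: 5 '(' vs 5 ')' OK
Ends with single ';': False
Full parse: FAILS (must end with ;)
Valid: False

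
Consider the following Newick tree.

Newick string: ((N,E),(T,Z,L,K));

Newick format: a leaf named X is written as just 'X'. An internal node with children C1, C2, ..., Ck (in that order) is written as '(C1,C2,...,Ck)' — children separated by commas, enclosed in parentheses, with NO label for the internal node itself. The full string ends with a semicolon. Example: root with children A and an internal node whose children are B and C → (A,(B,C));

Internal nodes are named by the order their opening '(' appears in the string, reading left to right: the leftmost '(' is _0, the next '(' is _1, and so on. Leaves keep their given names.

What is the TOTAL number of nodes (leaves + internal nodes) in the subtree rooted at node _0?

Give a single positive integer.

Newick: ((N,E),(T,Z,L,K));
Locate _0: it is the '(' at position 0 (the 1st '(' reading left to right).
Query: subtree rooted at _0
_0: subtree_size = 1 + 8
  _1: subtree_size = 1 + 2
    N: subtree_size = 1 + 0
    E: subtree_size = 1 + 0
  _2: subtree_size = 1 + 4
    T: subtree_size = 1 + 0
    Z: subtree_size = 1 + 0
    L: subtree_size = 1 + 0
    K: subtree_size = 1 + 0
Total subtree size of _0: 9

Answer: 9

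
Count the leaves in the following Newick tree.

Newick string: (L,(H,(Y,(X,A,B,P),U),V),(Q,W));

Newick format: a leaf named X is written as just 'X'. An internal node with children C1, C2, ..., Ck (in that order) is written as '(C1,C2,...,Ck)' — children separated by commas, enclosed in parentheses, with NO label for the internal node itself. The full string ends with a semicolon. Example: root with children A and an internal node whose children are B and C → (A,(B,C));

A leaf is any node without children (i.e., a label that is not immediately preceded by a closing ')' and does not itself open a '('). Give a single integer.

Answer: 11

Derivation:
Newick: (L,(H,(Y,(X,A,B,P),U),V),(Q,W));
Scan left-to-right; a leaf is any maximal label run not followed by '(':
  pos 1: leaf 'L' → count = 1
  pos 4: leaf 'H' → count = 2
  pos 7: leaf 'Y' → count = 3
  pos 10: leaf 'X' → count = 4
  pos 12: leaf 'A' → count = 5
  pos 14: leaf 'B' → count = 6
  pos 16: leaf 'P' → count = 7
  pos 19: leaf 'U' → count = 8
  pos 22: leaf 'V' → count = 9
  pos 26: leaf 'Q' → count = 10
  pos 28: leaf 'W' → count = 11
Total leaves: 11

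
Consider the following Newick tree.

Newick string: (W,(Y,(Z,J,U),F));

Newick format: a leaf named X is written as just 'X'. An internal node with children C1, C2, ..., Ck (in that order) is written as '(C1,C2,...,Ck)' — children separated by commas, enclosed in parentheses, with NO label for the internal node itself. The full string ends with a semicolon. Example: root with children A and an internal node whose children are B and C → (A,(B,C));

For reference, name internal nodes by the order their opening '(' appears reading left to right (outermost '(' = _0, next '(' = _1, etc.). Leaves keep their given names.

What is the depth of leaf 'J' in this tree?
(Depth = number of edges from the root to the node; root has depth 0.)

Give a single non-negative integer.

Answer: 3

Derivation:
Newick: (W,(Y,(Z,J,U),F));
Naming internals by '(' encounter order: outermost '(' = _0, next = _1, ...
Query node: J
Path from root: _0 -> _1 -> _2 -> J
Depth of J: 3 (number of edges from root)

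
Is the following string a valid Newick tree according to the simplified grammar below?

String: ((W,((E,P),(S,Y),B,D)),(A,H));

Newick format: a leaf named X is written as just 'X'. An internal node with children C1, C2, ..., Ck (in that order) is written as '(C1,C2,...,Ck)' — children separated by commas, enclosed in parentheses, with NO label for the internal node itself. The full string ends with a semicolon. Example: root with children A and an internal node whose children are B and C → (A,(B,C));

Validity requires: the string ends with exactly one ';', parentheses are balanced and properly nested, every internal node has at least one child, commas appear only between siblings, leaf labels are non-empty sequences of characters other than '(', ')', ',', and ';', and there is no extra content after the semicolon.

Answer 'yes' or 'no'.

Input: ((W,((E,P),(S,Y),B,D)),(A,H));
Paren balance: 6 '(' vs 6 ')' OK
Ends with single ';': True
Full parse: OK
Valid: True

Answer: yes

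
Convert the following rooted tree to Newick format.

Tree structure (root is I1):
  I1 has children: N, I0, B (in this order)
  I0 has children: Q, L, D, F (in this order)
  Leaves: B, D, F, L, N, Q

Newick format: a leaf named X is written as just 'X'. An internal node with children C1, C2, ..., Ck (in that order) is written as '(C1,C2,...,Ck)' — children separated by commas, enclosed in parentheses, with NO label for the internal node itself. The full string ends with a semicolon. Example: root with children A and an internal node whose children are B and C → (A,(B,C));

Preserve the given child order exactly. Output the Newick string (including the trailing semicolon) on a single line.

Answer: (N,(Q,L,D,F),B);

Derivation:
internal I1 with children ['N', 'I0', 'B']
  leaf 'N' → 'N'
  internal I0 with children ['Q', 'L', 'D', 'F']
    leaf 'Q' → 'Q'
    leaf 'L' → 'L'
    leaf 'D' → 'D'
    leaf 'F' → 'F'
  → '(Q,L,D,F)'
  leaf 'B' → 'B'
→ '(N,(Q,L,D,F),B)'
Final: (N,(Q,L,D,F),B);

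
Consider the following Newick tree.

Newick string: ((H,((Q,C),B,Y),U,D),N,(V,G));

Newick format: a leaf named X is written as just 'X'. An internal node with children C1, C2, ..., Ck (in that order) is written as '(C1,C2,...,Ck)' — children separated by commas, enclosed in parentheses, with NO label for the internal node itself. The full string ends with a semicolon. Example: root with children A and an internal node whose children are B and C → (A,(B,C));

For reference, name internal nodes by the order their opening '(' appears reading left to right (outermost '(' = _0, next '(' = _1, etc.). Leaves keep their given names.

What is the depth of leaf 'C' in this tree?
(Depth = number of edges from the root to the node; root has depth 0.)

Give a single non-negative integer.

Answer: 4

Derivation:
Newick: ((H,((Q,C),B,Y),U,D),N,(V,G));
Naming internals by '(' encounter order: outermost '(' = _0, next = _1, ...
Query node: C
Path from root: _0 -> _1 -> _2 -> _3 -> C
Depth of C: 4 (number of edges from root)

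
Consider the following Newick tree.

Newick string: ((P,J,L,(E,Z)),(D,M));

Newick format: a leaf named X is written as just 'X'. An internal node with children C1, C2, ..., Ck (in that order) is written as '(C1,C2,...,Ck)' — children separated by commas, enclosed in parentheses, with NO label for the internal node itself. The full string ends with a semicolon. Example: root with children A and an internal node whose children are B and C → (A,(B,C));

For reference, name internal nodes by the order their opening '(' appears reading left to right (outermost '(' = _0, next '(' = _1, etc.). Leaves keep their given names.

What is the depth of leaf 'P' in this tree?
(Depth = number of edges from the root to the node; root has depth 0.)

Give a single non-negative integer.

Answer: 2

Derivation:
Newick: ((P,J,L,(E,Z)),(D,M));
Naming internals by '(' encounter order: outermost '(' = _0, next = _1, ...
Query node: P
Path from root: _0 -> _1 -> P
Depth of P: 2 (number of edges from root)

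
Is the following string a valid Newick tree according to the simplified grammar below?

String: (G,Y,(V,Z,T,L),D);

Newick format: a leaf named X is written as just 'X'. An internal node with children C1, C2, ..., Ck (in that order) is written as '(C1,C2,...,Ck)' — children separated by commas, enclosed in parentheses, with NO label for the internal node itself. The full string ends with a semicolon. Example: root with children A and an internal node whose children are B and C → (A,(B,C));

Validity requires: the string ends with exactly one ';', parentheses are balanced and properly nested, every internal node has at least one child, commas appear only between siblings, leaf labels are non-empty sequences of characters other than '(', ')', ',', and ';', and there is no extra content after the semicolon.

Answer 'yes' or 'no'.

Input: (G,Y,(V,Z,T,L),D);
Paren balance: 2 '(' vs 2 ')' OK
Ends with single ';': True
Full parse: OK
Valid: True

Answer: yes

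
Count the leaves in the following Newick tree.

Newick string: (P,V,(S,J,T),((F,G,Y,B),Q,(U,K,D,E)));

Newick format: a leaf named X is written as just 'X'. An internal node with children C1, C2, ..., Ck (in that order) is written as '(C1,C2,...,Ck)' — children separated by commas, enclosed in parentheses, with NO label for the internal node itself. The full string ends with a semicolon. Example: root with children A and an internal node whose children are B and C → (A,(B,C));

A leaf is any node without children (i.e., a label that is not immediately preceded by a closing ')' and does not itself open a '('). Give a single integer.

Newick: (P,V,(S,J,T),((F,G,Y,B),Q,(U,K,D,E)));
Scan left-to-right; a leaf is any maximal label run not followed by '(':
  pos 1: leaf 'P' → count = 1
  pos 3: leaf 'V' → count = 2
  pos 6: leaf 'S' → count = 3
  pos 8: leaf 'J' → count = 4
  pos 10: leaf 'T' → count = 5
  pos 15: leaf 'F' → count = 6
  pos 17: leaf 'G' → count = 7
  pos 19: leaf 'Y' → count = 8
  pos 21: leaf 'B' → count = 9
  pos 24: leaf 'Q' → count = 10
  pos 27: leaf 'U' → count = 11
  pos 29: leaf 'K' → count = 12
  pos 31: leaf 'D' → count = 13
  pos 33: leaf 'E' → count = 14
Total leaves: 14

Answer: 14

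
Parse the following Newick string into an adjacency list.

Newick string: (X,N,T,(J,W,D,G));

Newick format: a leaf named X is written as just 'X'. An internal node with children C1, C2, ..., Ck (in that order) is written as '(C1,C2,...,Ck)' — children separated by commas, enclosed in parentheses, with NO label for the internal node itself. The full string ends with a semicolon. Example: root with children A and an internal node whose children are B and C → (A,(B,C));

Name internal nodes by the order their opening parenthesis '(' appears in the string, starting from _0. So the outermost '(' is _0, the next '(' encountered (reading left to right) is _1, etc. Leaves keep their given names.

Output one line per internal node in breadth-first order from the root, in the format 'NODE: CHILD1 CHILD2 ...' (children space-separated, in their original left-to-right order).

Answer: _0: X N T _1
_1: J W D G

Derivation:
Input: (X,N,T,(J,W,D,G));
Scanning left-to-right, naming '(' by encounter order:
  pos 0: '(' -> open internal node _0 (depth 1)
  pos 7: '(' -> open internal node _1 (depth 2)
  pos 15: ')' -> close internal node _1 (now at depth 1)
  pos 16: ')' -> close internal node _0 (now at depth 0)
Total internal nodes: 2
BFS adjacency from root:
  _0: X N T _1
  _1: J W D G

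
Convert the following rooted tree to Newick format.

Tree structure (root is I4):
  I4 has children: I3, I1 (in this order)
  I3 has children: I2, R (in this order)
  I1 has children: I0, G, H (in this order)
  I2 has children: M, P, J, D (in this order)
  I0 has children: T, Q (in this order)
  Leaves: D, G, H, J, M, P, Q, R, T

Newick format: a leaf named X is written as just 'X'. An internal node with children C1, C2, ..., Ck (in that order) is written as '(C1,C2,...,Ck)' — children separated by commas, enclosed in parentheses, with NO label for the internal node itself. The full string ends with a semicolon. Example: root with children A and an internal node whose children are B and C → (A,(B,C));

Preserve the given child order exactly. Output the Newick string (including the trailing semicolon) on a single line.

internal I4 with children ['I3', 'I1']
  internal I3 with children ['I2', 'R']
    internal I2 with children ['M', 'P', 'J', 'D']
      leaf 'M' → 'M'
      leaf 'P' → 'P'
      leaf 'J' → 'J'
      leaf 'D' → 'D'
    → '(M,P,J,D)'
    leaf 'R' → 'R'
  → '((M,P,J,D),R)'
  internal I1 with children ['I0', 'G', 'H']
    internal I0 with children ['T', 'Q']
      leaf 'T' → 'T'
      leaf 'Q' → 'Q'
    → '(T,Q)'
    leaf 'G' → 'G'
    leaf 'H' → 'H'
  → '((T,Q),G,H)'
→ '(((M,P,J,D),R),((T,Q),G,H))'
Final: (((M,P,J,D),R),((T,Q),G,H));

Answer: (((M,P,J,D),R),((T,Q),G,H));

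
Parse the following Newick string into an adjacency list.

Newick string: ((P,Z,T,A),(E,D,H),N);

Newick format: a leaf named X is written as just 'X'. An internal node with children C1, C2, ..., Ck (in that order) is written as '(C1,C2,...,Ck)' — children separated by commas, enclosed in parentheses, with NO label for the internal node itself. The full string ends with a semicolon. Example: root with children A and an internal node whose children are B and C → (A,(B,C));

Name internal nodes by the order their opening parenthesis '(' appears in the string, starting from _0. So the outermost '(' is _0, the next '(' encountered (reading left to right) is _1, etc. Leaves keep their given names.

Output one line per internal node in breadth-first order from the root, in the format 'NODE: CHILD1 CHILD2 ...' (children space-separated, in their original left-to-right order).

Input: ((P,Z,T,A),(E,D,H),N);
Scanning left-to-right, naming '(' by encounter order:
  pos 0: '(' -> open internal node _0 (depth 1)
  pos 1: '(' -> open internal node _1 (depth 2)
  pos 9: ')' -> close internal node _1 (now at depth 1)
  pos 11: '(' -> open internal node _2 (depth 2)
  pos 17: ')' -> close internal node _2 (now at depth 1)
  pos 20: ')' -> close internal node _0 (now at depth 0)
Total internal nodes: 3
BFS adjacency from root:
  _0: _1 _2 N
  _1: P Z T A
  _2: E D H

Answer: _0: _1 _2 N
_1: P Z T A
_2: E D H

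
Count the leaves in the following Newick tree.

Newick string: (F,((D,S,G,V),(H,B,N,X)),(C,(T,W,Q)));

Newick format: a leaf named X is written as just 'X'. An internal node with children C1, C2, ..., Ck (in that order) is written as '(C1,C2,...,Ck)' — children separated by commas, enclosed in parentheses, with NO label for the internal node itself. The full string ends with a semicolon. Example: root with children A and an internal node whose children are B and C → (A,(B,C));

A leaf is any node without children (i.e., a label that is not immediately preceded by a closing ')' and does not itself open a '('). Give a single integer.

Newick: (F,((D,S,G,V),(H,B,N,X)),(C,(T,W,Q)));
Scan left-to-right; a leaf is any maximal label run not followed by '(':
  pos 1: leaf 'F' → count = 1
  pos 5: leaf 'D' → count = 2
  pos 7: leaf 'S' → count = 3
  pos 9: leaf 'G' → count = 4
  pos 11: leaf 'V' → count = 5
  pos 15: leaf 'H' → count = 6
  pos 17: leaf 'B' → count = 7
  pos 19: leaf 'N' → count = 8
  pos 21: leaf 'X' → count = 9
  pos 26: leaf 'C' → count = 10
  pos 29: leaf 'T' → count = 11
  pos 31: leaf 'W' → count = 12
  pos 33: leaf 'Q' → count = 13
Total leaves: 13

Answer: 13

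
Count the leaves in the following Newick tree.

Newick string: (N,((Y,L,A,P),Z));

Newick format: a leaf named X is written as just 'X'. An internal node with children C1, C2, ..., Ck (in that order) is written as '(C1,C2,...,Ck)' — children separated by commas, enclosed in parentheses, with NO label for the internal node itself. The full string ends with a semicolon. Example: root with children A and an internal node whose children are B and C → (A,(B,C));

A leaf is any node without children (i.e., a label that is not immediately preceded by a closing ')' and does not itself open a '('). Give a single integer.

Newick: (N,((Y,L,A,P),Z));
Scan left-to-right; a leaf is any maximal label run not followed by '(':
  pos 1: leaf 'N' → count = 1
  pos 5: leaf 'Y' → count = 2
  pos 7: leaf 'L' → count = 3
  pos 9: leaf 'A' → count = 4
  pos 11: leaf 'P' → count = 5
  pos 14: leaf 'Z' → count = 6
Total leaves: 6

Answer: 6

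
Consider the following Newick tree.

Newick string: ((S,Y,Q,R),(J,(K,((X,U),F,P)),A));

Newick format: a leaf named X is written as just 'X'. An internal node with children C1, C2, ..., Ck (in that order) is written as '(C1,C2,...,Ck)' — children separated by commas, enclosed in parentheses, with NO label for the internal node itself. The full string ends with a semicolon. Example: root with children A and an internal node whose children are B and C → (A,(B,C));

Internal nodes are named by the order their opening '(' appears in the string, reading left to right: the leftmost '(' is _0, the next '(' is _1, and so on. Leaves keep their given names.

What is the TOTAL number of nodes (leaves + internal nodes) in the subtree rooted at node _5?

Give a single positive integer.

Answer: 3

Derivation:
Newick: ((S,Y,Q,R),(J,(K,((X,U),F,P)),A));
Locate _5: it is the '(' at position 18 (the 6th '(' reading left to right).
Query: subtree rooted at _5
_5: subtree_size = 1 + 2
  X: subtree_size = 1 + 0
  U: subtree_size = 1 + 0
Total subtree size of _5: 3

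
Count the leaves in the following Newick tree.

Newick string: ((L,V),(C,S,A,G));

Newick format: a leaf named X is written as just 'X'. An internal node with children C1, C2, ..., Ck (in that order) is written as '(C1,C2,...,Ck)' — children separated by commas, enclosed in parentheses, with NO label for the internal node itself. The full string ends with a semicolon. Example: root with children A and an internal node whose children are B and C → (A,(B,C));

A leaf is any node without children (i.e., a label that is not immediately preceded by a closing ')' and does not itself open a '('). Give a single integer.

Answer: 6

Derivation:
Newick: ((L,V),(C,S,A,G));
Scan left-to-right; a leaf is any maximal label run not followed by '(':
  pos 2: leaf 'L' → count = 1
  pos 4: leaf 'V' → count = 2
  pos 8: leaf 'C' → count = 3
  pos 10: leaf 'S' → count = 4
  pos 12: leaf 'A' → count = 5
  pos 14: leaf 'G' → count = 6
Total leaves: 6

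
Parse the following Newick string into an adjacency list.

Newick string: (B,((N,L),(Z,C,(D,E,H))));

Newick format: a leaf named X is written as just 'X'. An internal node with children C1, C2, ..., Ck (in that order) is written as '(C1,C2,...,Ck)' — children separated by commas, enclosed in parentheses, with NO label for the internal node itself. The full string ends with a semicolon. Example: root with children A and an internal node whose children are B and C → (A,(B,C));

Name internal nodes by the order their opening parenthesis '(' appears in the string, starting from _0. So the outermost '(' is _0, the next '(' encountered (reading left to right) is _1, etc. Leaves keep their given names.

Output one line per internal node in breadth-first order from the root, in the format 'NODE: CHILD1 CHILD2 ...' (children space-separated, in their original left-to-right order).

Answer: _0: B _1
_1: _2 _3
_2: N L
_3: Z C _4
_4: D E H

Derivation:
Input: (B,((N,L),(Z,C,(D,E,H))));
Scanning left-to-right, naming '(' by encounter order:
  pos 0: '(' -> open internal node _0 (depth 1)
  pos 3: '(' -> open internal node _1 (depth 2)
  pos 4: '(' -> open internal node _2 (depth 3)
  pos 8: ')' -> close internal node _2 (now at depth 2)
  pos 10: '(' -> open internal node _3 (depth 3)
  pos 15: '(' -> open internal node _4 (depth 4)
  pos 21: ')' -> close internal node _4 (now at depth 3)
  pos 22: ')' -> close internal node _3 (now at depth 2)
  pos 23: ')' -> close internal node _1 (now at depth 1)
  pos 24: ')' -> close internal node _0 (now at depth 0)
Total internal nodes: 5
BFS adjacency from root:
  _0: B _1
  _1: _2 _3
  _2: N L
  _3: Z C _4
  _4: D E H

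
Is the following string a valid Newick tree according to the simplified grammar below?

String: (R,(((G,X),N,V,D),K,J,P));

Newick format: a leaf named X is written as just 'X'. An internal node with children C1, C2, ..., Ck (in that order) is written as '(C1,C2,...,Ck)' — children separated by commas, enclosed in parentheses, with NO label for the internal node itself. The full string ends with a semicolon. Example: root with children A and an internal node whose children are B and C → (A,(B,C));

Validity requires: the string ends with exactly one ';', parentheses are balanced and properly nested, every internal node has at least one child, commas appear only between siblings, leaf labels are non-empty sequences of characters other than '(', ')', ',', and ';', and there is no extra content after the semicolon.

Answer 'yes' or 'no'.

Answer: yes

Derivation:
Input: (R,(((G,X),N,V,D),K,J,P));
Paren balance: 4 '(' vs 4 ')' OK
Ends with single ';': True
Full parse: OK
Valid: True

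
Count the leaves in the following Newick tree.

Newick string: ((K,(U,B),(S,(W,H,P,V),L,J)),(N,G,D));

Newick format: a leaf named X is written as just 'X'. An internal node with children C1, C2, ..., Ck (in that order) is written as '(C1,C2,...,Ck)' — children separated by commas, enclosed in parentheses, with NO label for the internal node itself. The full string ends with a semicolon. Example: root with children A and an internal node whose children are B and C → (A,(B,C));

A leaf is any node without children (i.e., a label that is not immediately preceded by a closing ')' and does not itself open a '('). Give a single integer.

Newick: ((K,(U,B),(S,(W,H,P,V),L,J)),(N,G,D));
Scan left-to-right; a leaf is any maximal label run not followed by '(':
  pos 2: leaf 'K' → count = 1
  pos 5: leaf 'U' → count = 2
  pos 7: leaf 'B' → count = 3
  pos 11: leaf 'S' → count = 4
  pos 14: leaf 'W' → count = 5
  pos 16: leaf 'H' → count = 6
  pos 18: leaf 'P' → count = 7
  pos 20: leaf 'V' → count = 8
  pos 23: leaf 'L' → count = 9
  pos 25: leaf 'J' → count = 10
  pos 30: leaf 'N' → count = 11
  pos 32: leaf 'G' → count = 12
  pos 34: leaf 'D' → count = 13
Total leaves: 13

Answer: 13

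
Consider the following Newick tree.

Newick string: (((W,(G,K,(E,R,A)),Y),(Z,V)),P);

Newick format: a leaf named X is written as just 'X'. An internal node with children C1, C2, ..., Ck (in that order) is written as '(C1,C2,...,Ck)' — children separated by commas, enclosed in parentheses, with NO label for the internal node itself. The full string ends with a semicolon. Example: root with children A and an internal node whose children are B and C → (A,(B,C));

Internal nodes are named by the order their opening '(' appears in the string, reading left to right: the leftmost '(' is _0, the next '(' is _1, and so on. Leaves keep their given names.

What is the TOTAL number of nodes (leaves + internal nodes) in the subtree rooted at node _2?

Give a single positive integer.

Newick: (((W,(G,K,(E,R,A)),Y),(Z,V)),P);
Locate _2: it is the '(' at position 2 (the 3rd '(' reading left to right).
Query: subtree rooted at _2
_2: subtree_size = 1 + 9
  W: subtree_size = 1 + 0
  _3: subtree_size = 1 + 6
    G: subtree_size = 1 + 0
    K: subtree_size = 1 + 0
    _4: subtree_size = 1 + 3
      E: subtree_size = 1 + 0
      R: subtree_size = 1 + 0
      A: subtree_size = 1 + 0
  Y: subtree_size = 1 + 0
Total subtree size of _2: 10

Answer: 10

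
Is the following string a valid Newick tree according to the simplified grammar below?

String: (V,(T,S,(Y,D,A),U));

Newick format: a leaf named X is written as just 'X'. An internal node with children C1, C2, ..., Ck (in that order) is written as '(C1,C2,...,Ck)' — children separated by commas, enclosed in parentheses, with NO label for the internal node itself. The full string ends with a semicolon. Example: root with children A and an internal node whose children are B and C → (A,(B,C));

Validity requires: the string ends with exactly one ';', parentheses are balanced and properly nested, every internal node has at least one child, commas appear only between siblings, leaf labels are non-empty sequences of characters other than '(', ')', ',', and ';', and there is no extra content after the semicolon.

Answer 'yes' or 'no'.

Input: (V,(T,S,(Y,D,A),U));
Paren balance: 3 '(' vs 3 ')' OK
Ends with single ';': True
Full parse: OK
Valid: True

Answer: yes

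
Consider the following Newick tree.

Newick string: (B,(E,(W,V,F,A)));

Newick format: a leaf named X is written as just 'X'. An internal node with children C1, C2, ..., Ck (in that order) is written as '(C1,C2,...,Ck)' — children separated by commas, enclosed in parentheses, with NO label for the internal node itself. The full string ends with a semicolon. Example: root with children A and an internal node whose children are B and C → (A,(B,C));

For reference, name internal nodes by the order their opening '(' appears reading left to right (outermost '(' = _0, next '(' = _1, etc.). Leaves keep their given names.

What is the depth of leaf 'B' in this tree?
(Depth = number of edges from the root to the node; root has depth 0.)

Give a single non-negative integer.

Answer: 1

Derivation:
Newick: (B,(E,(W,V,F,A)));
Naming internals by '(' encounter order: outermost '(' = _0, next = _1, ...
Query node: B
Path from root: _0 -> B
Depth of B: 1 (number of edges from root)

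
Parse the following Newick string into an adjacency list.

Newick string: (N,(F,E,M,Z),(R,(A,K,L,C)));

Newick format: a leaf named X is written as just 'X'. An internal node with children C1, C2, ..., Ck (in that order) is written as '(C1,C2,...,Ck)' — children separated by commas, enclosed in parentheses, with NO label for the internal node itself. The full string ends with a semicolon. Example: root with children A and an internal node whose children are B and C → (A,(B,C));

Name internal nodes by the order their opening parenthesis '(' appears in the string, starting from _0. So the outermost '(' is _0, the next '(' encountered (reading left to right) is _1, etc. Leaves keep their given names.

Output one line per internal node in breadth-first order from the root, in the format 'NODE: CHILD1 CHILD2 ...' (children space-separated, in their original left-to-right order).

Input: (N,(F,E,M,Z),(R,(A,K,L,C)));
Scanning left-to-right, naming '(' by encounter order:
  pos 0: '(' -> open internal node _0 (depth 1)
  pos 3: '(' -> open internal node _1 (depth 2)
  pos 11: ')' -> close internal node _1 (now at depth 1)
  pos 13: '(' -> open internal node _2 (depth 2)
  pos 16: '(' -> open internal node _3 (depth 3)
  pos 24: ')' -> close internal node _3 (now at depth 2)
  pos 25: ')' -> close internal node _2 (now at depth 1)
  pos 26: ')' -> close internal node _0 (now at depth 0)
Total internal nodes: 4
BFS adjacency from root:
  _0: N _1 _2
  _1: F E M Z
  _2: R _3
  _3: A K L C

Answer: _0: N _1 _2
_1: F E M Z
_2: R _3
_3: A K L C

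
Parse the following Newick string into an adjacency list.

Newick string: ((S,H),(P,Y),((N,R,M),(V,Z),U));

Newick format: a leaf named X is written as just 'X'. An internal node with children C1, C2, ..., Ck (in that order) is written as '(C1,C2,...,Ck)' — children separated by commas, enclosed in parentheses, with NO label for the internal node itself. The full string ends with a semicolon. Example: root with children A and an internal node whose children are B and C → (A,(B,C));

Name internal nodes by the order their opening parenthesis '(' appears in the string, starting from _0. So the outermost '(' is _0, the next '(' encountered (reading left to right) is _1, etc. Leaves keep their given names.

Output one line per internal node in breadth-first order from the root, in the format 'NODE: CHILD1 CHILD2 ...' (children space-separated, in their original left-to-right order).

Input: ((S,H),(P,Y),((N,R,M),(V,Z),U));
Scanning left-to-right, naming '(' by encounter order:
  pos 0: '(' -> open internal node _0 (depth 1)
  pos 1: '(' -> open internal node _1 (depth 2)
  pos 5: ')' -> close internal node _1 (now at depth 1)
  pos 7: '(' -> open internal node _2 (depth 2)
  pos 11: ')' -> close internal node _2 (now at depth 1)
  pos 13: '(' -> open internal node _3 (depth 2)
  pos 14: '(' -> open internal node _4 (depth 3)
  pos 20: ')' -> close internal node _4 (now at depth 2)
  pos 22: '(' -> open internal node _5 (depth 3)
  pos 26: ')' -> close internal node _5 (now at depth 2)
  pos 29: ')' -> close internal node _3 (now at depth 1)
  pos 30: ')' -> close internal node _0 (now at depth 0)
Total internal nodes: 6
BFS adjacency from root:
  _0: _1 _2 _3
  _1: S H
  _2: P Y
  _3: _4 _5 U
  _4: N R M
  _5: V Z

Answer: _0: _1 _2 _3
_1: S H
_2: P Y
_3: _4 _5 U
_4: N R M
_5: V Z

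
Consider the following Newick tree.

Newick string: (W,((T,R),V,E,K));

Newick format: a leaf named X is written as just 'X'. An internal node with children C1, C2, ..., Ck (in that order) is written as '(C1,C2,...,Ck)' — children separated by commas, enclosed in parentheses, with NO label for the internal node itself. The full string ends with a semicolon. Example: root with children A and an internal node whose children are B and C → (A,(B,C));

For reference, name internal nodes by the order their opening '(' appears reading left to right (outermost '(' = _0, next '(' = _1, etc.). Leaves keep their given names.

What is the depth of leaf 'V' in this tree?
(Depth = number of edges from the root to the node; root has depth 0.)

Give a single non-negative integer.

Newick: (W,((T,R),V,E,K));
Naming internals by '(' encounter order: outermost '(' = _0, next = _1, ...
Query node: V
Path from root: _0 -> _1 -> V
Depth of V: 2 (number of edges from root)

Answer: 2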